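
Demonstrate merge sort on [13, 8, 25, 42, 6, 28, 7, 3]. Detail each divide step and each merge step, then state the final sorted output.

Merge sort trace:

Split: [13, 8, 25, 42, 6, 28, 7, 3] -> [13, 8, 25, 42] and [6, 28, 7, 3]
  Split: [13, 8, 25, 42] -> [13, 8] and [25, 42]
    Split: [13, 8] -> [13] and [8]
    Merge: [13] + [8] -> [8, 13]
    Split: [25, 42] -> [25] and [42]
    Merge: [25] + [42] -> [25, 42]
  Merge: [8, 13] + [25, 42] -> [8, 13, 25, 42]
  Split: [6, 28, 7, 3] -> [6, 28] and [7, 3]
    Split: [6, 28] -> [6] and [28]
    Merge: [6] + [28] -> [6, 28]
    Split: [7, 3] -> [7] and [3]
    Merge: [7] + [3] -> [3, 7]
  Merge: [6, 28] + [3, 7] -> [3, 6, 7, 28]
Merge: [8, 13, 25, 42] + [3, 6, 7, 28] -> [3, 6, 7, 8, 13, 25, 28, 42]

Final sorted array: [3, 6, 7, 8, 13, 25, 28, 42]

The merge sort proceeds by recursively splitting the array and merging sorted halves.
After all merges, the sorted array is [3, 6, 7, 8, 13, 25, 28, 42].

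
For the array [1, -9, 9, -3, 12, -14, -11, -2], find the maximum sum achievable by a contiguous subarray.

Using Kadane's algorithm on [1, -9, 9, -3, 12, -14, -11, -2]:

Scanning through the array:
Position 1 (value -9): max_ending_here = -8, max_so_far = 1
Position 2 (value 9): max_ending_here = 9, max_so_far = 9
Position 3 (value -3): max_ending_here = 6, max_so_far = 9
Position 4 (value 12): max_ending_here = 18, max_so_far = 18
Position 5 (value -14): max_ending_here = 4, max_so_far = 18
Position 6 (value -11): max_ending_here = -7, max_so_far = 18
Position 7 (value -2): max_ending_here = -2, max_so_far = 18

Maximum subarray: [9, -3, 12]
Maximum sum: 18

The maximum subarray is [9, -3, 12] with sum 18. This subarray runs from index 2 to index 4.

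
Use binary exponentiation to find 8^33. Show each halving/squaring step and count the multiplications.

Computing 8^33 by squaring (build up from 8^1; each line after the first costs one multiplication):

8^1 = 8
8^2 = (8^1)^2 = 8^2 = 64
8^4 = (8^2)^2 = 64^2 = 4096
8^8 = (8^4)^2 = 4096^2 = 16777216
8^16 = (8^8)^2 = 16777216^2 = 281474976710656
8^32 = (8^16)^2 = 281474976710656^2 = 79228162514264337593543950336
8^33 = 8 * 8^32 = 8 * 79228162514264337593543950336 = 633825300114114700748351602688

Result: 633825300114114700748351602688
Multiplications needed: 6 (6 lines after 8^1)

8^33 = 633825300114114700748351602688. Using exponentiation by squaring, this requires 6 multiplications. The key idea: if the exponent is even, square the half-power; if odd, multiply by the base once.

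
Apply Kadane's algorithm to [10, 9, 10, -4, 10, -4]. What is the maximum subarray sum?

Using Kadane's algorithm on [10, 9, 10, -4, 10, -4]:

Scanning through the array:
Position 1 (value 9): max_ending_here = 19, max_so_far = 19
Position 2 (value 10): max_ending_here = 29, max_so_far = 29
Position 3 (value -4): max_ending_here = 25, max_so_far = 29
Position 4 (value 10): max_ending_here = 35, max_so_far = 35
Position 5 (value -4): max_ending_here = 31, max_so_far = 35

Maximum subarray: [10, 9, 10, -4, 10]
Maximum sum: 35

The maximum subarray is [10, 9, 10, -4, 10] with sum 35. This subarray runs from index 0 to index 4.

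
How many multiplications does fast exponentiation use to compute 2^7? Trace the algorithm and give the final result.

Computing 2^7 by squaring (build up from 2^1; each line after the first costs one multiplication):

2^1 = 2
2^2 = (2^1)^2 = 2^2 = 4
2^3 = 2 * 2^2 = 2 * 4 = 8
2^6 = (2^3)^2 = 8^2 = 64
2^7 = 2 * 2^6 = 2 * 64 = 128

Result: 128
Multiplications needed: 4 (4 lines after 2^1)

2^7 = 128. Using exponentiation by squaring, this requires 4 multiplications. The key idea: if the exponent is even, square the half-power; if odd, multiply by the base once.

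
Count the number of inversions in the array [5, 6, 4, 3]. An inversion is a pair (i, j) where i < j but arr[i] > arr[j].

Finding inversions in [5, 6, 4, 3]:

(0, 2): arr[0]=5 > arr[2]=4
(0, 3): arr[0]=5 > arr[3]=3
(1, 2): arr[1]=6 > arr[2]=4
(1, 3): arr[1]=6 > arr[3]=3
(2, 3): arr[2]=4 > arr[3]=3

Total inversions: 5

The array has 5 inversion(s): (0,2), (0,3), (1,2), (1,3), (2,3). Each pair (i,j) satisfies i < j and arr[i] > arr[j].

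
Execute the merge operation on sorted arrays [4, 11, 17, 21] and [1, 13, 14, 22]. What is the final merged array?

Merging process:

Compare 4 vs 1: take 1 from right. Merged: [1]
Compare 4 vs 13: take 4 from left. Merged: [1, 4]
Compare 11 vs 13: take 11 from left. Merged: [1, 4, 11]
Compare 17 vs 13: take 13 from right. Merged: [1, 4, 11, 13]
Compare 17 vs 14: take 14 from right. Merged: [1, 4, 11, 13, 14]
Compare 17 vs 22: take 17 from left. Merged: [1, 4, 11, 13, 14, 17]
Compare 21 vs 22: take 21 from left. Merged: [1, 4, 11, 13, 14, 17, 21]
Append remaining from right: [22]. Merged: [1, 4, 11, 13, 14, 17, 21, 22]

Final merged array: [1, 4, 11, 13, 14, 17, 21, 22]
Total comparisons: 7

The merged array is [1, 4, 11, 13, 14, 17, 21, 22], requiring 7 comparisons. The merge step runs in O(n) time where n is the total number of elements.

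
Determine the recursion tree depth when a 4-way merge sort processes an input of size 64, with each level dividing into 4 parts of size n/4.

For divide and conquer with division factor 4:

Problem sizes at each level:
Level 0: 64
Level 1: 16
Level 2: 4
Level 3: 1

The root is level 0 and the size-1 base case is level 3 (the tree spans levels 0 through 3, i.e. 4 levels counting the root), so the depth is the number of divisions: log_4(64) = 3

The recursion tree depth is log_4(64) = 3. At each level, the problem size is divided by 4, so it takes 3 divisions to reduce to a base case of size 1. The algorithm makes 4 recursive calls at each level.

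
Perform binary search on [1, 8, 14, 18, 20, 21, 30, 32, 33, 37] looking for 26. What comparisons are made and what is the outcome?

Binary search for 26 in [1, 8, 14, 18, 20, 21, 30, 32, 33, 37]:

lo=0, hi=9, mid=4, arr[mid]=20 -> 20 < 26, search right half
lo=5, hi=9, mid=7, arr[mid]=32 -> 32 > 26, search left half
lo=5, hi=6, mid=5, arr[mid]=21 -> 21 < 26, search right half
lo=6, hi=6, mid=6, arr[mid]=30 -> 30 > 26, search left half
lo=6 > hi=5, target 26 not found

Binary search determines that 26 is not in the array after 4 comparisons. The search space was exhausted without finding the target.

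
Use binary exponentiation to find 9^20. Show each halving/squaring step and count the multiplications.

Computing 9^20 by squaring (build up from 9^1; each line after the first costs one multiplication):

9^1 = 9
9^2 = (9^1)^2 = 9^2 = 81
9^4 = (9^2)^2 = 81^2 = 6561
9^5 = 9 * 9^4 = 9 * 6561 = 59049
9^10 = (9^5)^2 = 59049^2 = 3486784401
9^20 = (9^10)^2 = 3486784401^2 = 12157665459056928801

Result: 12157665459056928801
Multiplications needed: 5 (5 lines after 9^1)

9^20 = 12157665459056928801. Using exponentiation by squaring, this requires 5 multiplications. The key idea: if the exponent is even, square the half-power; if odd, multiply by the base once.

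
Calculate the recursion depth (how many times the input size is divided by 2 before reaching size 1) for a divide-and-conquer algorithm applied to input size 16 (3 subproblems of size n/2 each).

For divide and conquer with division factor 2:

Problem sizes at each level:
Level 0: 16
Level 1: 8
Level 2: 4
Level 3: 2
Level 4: 1

The root is level 0 and the size-1 base case is level 4 (the tree spans levels 0 through 4, i.e. 5 levels counting the root), so the depth is the number of divisions: log_2(16) = 4

The recursion tree depth is log_2(16) = 4. At each level, the problem size is divided by 2, so it takes 4 divisions to reduce to a base case of size 1. The algorithm makes 3 recursive calls at each level.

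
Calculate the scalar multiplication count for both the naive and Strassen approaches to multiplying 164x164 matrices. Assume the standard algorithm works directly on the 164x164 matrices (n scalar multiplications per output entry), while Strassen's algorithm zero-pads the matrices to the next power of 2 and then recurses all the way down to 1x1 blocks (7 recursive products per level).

Matrix multiplication for 164x164 matrices:

Strassen's algorithm requires power-of-2 dimensions. Pad 164x164 to 256x256 (next power of 2).

Standard algorithm: 164^3 = 4410944 multiplications
Strassen's algorithm: 7^(log2(256)) = 7^8 = 5764801 multiplications
Difference: 4410944 - 5764801 = -1353857 (Strassen uses MORE here due to padding overhead — for small or just-over-power-of-2 n, padding can outweigh the per-level savings)

Standard: 4410944 multiplications (164^3). Strassen: 5764801 multiplications (7^8, after padding to 256x256). Strassen reduces 8 recursive multiplications to 7 at each level.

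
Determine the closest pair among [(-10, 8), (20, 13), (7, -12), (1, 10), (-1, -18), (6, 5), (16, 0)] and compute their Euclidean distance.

Computing all pairwise distances among 7 points:

d((-10, 8), (20, 13)) = 30.4138
d((-10, 8), (7, -12)) = 26.2488
d((-10, 8), (1, 10)) = 11.1803
d((-10, 8), (-1, -18)) = 27.5136
d((-10, 8), (6, 5)) = 16.2788
d((-10, 8), (16, 0)) = 27.2029
d((20, 13), (7, -12)) = 28.178
d((20, 13), (1, 10)) = 19.2354
d((20, 13), (-1, -18)) = 37.4433
d((20, 13), (6, 5)) = 16.1245
d((20, 13), (16, 0)) = 13.6015
d((7, -12), (1, 10)) = 22.8035
d((7, -12), (-1, -18)) = 10.0
d((7, -12), (6, 5)) = 17.0294
d((7, -12), (16, 0)) = 15.0
d((1, 10), (-1, -18)) = 28.0713
d((1, 10), (6, 5)) = 7.0711 <-- minimum
d((1, 10), (16, 0)) = 18.0278
d((-1, -18), (6, 5)) = 24.0416
d((-1, -18), (16, 0)) = 24.7588
d((6, 5), (16, 0)) = 11.1803

Closest pair: (1, 10) and (6, 5) with distance 7.0711

The closest pair is (1, 10) and (6, 5) with Euclidean distance 7.0711. For 7 points, brute-force pairwise comparison is shown above. For large n, the divide-and-conquer algorithm (sort by x, recurse on halves, check the dividing strip) achieves O(n log n).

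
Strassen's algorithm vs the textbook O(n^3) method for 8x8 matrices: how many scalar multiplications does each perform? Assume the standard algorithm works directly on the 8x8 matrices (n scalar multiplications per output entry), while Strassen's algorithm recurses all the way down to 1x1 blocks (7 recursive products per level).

Matrix multiplication for 8x8 matrices:

Standard algorithm: 8^3 = 512 multiplications
Strassen's algorithm: 7^(log2(8)) = 7^3 = 343 multiplications
Savings: 512 - 343 = 169 multiplications

Standard: 512 multiplications (8^3). Strassen: 343 multiplications (7^3). Strassen reduces 8 recursive multiplications to 7 at each level.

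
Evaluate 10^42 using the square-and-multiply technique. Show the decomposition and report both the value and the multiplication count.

Computing 10^42 by squaring (build up from 10^1; each line after the first costs one multiplication):

10^1 = 10
10^2 = (10^1)^2 = 10^2 = 100
10^4 = (10^2)^2 = 100^2 = 10000
10^5 = 10 * 10^4 = 10 * 10000 = 100000
10^10 = (10^5)^2 = 100000^2 = 10000000000
10^20 = (10^10)^2 = 10000000000^2 = 100000000000000000000
10^21 = 10 * 10^20 = 10 * 100000000000000000000 = 1000000000000000000000
10^42 = (10^21)^2 = 1000000000000000000000^2 = 1000000000000000000000000000000000000000000

Result: 1000000000000000000000000000000000000000000
Multiplications needed: 7 (7 lines after 10^1)

10^42 = 1000000000000000000000000000000000000000000. Using exponentiation by squaring, this requires 7 multiplications. The key idea: if the exponent is even, square the half-power; if odd, multiply by the base once.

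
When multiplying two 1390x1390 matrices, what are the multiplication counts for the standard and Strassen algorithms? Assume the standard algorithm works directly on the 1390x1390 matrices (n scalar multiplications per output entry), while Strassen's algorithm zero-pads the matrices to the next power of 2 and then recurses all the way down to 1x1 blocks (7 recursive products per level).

Matrix multiplication for 1390x1390 matrices:

Strassen's algorithm requires power-of-2 dimensions. Pad 1390x1390 to 2048x2048 (next power of 2).

Standard algorithm: 1390^3 = 2685619000 multiplications
Strassen's algorithm: 7^(log2(2048)) = 7^11 = 1977326743 multiplications
Savings: 2685619000 - 1977326743 = 708292257 multiplications

Standard: 2685619000 multiplications (1390^3). Strassen: 1977326743 multiplications (7^11, after padding to 2048x2048). Strassen reduces 8 recursive multiplications to 7 at each level.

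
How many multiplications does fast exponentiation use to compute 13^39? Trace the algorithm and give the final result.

Computing 13^39 by squaring (build up from 13^1; each line after the first costs one multiplication):

13^1 = 13
13^2 = (13^1)^2 = 13^2 = 169
13^4 = (13^2)^2 = 169^2 = 28561
13^8 = (13^4)^2 = 28561^2 = 815730721
13^9 = 13 * 13^8 = 13 * 815730721 = 10604499373
13^18 = (13^9)^2 = 10604499373^2 = 112455406951957393129
13^19 = 13 * 13^18 = 13 * 112455406951957393129 = 1461920290375446110677
13^38 = (13^19)^2 = 1461920290375446110677^2 = 2137210935411428674141543654682486133398329
13^39 = 13 * 13^38 = 13 * 2137210935411428674141543654682486133398329 = 27783742160348572763840067510872319734178277

Result: 27783742160348572763840067510872319734178277
Multiplications needed: 8 (8 lines after 13^1)

13^39 = 27783742160348572763840067510872319734178277. Using exponentiation by squaring, this requires 8 multiplications. The key idea: if the exponent is even, square the half-power; if odd, multiply by the base once.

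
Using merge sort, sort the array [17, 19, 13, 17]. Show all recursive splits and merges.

Merge sort trace:

Split: [17, 19, 13, 17] -> [17, 19] and [13, 17]
  Split: [17, 19] -> [17] and [19]
  Merge: [17] + [19] -> [17, 19]
  Split: [13, 17] -> [13] and [17]
  Merge: [13] + [17] -> [13, 17]
Merge: [17, 19] + [13, 17] -> [13, 17, 17, 19]

Final sorted array: [13, 17, 17, 19]

The merge sort proceeds by recursively splitting the array and merging sorted halves.
After all merges, the sorted array is [13, 17, 17, 19].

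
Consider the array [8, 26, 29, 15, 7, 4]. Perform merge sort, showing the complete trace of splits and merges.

Merge sort trace:

Split: [8, 26, 29, 15, 7, 4] -> [8, 26, 29] and [15, 7, 4]
  Split: [8, 26, 29] -> [8] and [26, 29]
    Split: [26, 29] -> [26] and [29]
    Merge: [26] + [29] -> [26, 29]
  Merge: [8] + [26, 29] -> [8, 26, 29]
  Split: [15, 7, 4] -> [15] and [7, 4]
    Split: [7, 4] -> [7] and [4]
    Merge: [7] + [4] -> [4, 7]
  Merge: [15] + [4, 7] -> [4, 7, 15]
Merge: [8, 26, 29] + [4, 7, 15] -> [4, 7, 8, 15, 26, 29]

Final sorted array: [4, 7, 8, 15, 26, 29]

The merge sort proceeds by recursively splitting the array and merging sorted halves.
After all merges, the sorted array is [4, 7, 8, 15, 26, 29].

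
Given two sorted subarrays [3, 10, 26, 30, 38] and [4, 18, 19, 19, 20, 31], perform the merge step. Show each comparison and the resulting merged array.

Merging process:

Compare 3 vs 4: take 3 from left. Merged: [3]
Compare 10 vs 4: take 4 from right. Merged: [3, 4]
Compare 10 vs 18: take 10 from left. Merged: [3, 4, 10]
Compare 26 vs 18: take 18 from right. Merged: [3, 4, 10, 18]
Compare 26 vs 19: take 19 from right. Merged: [3, 4, 10, 18, 19]
Compare 26 vs 19: take 19 from right. Merged: [3, 4, 10, 18, 19, 19]
Compare 26 vs 20: take 20 from right. Merged: [3, 4, 10, 18, 19, 19, 20]
Compare 26 vs 31: take 26 from left. Merged: [3, 4, 10, 18, 19, 19, 20, 26]
Compare 30 vs 31: take 30 from left. Merged: [3, 4, 10, 18, 19, 19, 20, 26, 30]
Compare 38 vs 31: take 31 from right. Merged: [3, 4, 10, 18, 19, 19, 20, 26, 30, 31]
Append remaining from left: [38]. Merged: [3, 4, 10, 18, 19, 19, 20, 26, 30, 31, 38]

Final merged array: [3, 4, 10, 18, 19, 19, 20, 26, 30, 31, 38]
Total comparisons: 10

The merged array is [3, 4, 10, 18, 19, 19, 20, 26, 30, 31, 38], requiring 10 comparisons. The merge step runs in O(n) time where n is the total number of elements.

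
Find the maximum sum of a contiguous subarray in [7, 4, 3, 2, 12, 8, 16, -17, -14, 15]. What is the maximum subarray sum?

Using Kadane's algorithm on [7, 4, 3, 2, 12, 8, 16, -17, -14, 15]:

Scanning through the array:
Position 1 (value 4): max_ending_here = 11, max_so_far = 11
Position 2 (value 3): max_ending_here = 14, max_so_far = 14
Position 3 (value 2): max_ending_here = 16, max_so_far = 16
Position 4 (value 12): max_ending_here = 28, max_so_far = 28
Position 5 (value 8): max_ending_here = 36, max_so_far = 36
Position 6 (value 16): max_ending_here = 52, max_so_far = 52
Position 7 (value -17): max_ending_here = 35, max_so_far = 52
Position 8 (value -14): max_ending_here = 21, max_so_far = 52
Position 9 (value 15): max_ending_here = 36, max_so_far = 52

Maximum subarray: [7, 4, 3, 2, 12, 8, 16]
Maximum sum: 52

The maximum subarray is [7, 4, 3, 2, 12, 8, 16] with sum 52. This subarray runs from index 0 to index 6.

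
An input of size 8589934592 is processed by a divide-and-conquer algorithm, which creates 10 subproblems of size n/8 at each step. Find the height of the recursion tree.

For divide and conquer with division factor 8:

Problem sizes at each level:
Level 0: 8589934592
Level 1: 1073741824
Level 2: 134217728
Level 3: 16777216
Level 4: 2097152
Level 5: 262144
Level 6: 32768
Level 7: 4096
Level 8: 512
Level 9: 64
Level 10: 8
Level 11: 1

The root is level 0 and the size-1 base case is level 11 (the tree spans levels 0 through 11, i.e. 12 levels counting the root), so the depth is the number of divisions: log_8(8589934592) = 11

The recursion tree depth is log_8(8589934592) = 11. At each level, the problem size is divided by 8, so it takes 11 divisions to reduce to a base case of size 1. The algorithm makes 10 recursive calls at each level.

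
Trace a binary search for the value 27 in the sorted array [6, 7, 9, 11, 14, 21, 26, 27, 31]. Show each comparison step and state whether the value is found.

Binary search for 27 in [6, 7, 9, 11, 14, 21, 26, 27, 31]:

lo=0, hi=8, mid=4, arr[mid]=14 -> 14 < 27, search right half
lo=5, hi=8, mid=6, arr[mid]=26 -> 26 < 27, search right half
lo=7, hi=8, mid=7, arr[mid]=27 -> Found target at index 7!

Binary search finds 27 at index 7 after 3 comparisons. The search repeatedly halves the search space by comparing with the middle element.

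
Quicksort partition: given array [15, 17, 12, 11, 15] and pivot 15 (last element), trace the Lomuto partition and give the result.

Lomuto partition with pivot = 15:

Initial array: [15, 17, 12, 11, 15]

arr[0]=15 <= 15: swap with position 0, array becomes [15, 17, 12, 11, 15]
arr[1]=17 > 15: no swap
arr[2]=12 <= 15: swap with position 1, array becomes [15, 12, 17, 11, 15]
arr[3]=11 <= 15: swap with position 2, array becomes [15, 12, 11, 17, 15]

Place pivot at position 3: [15, 12, 11, 15, 17]
Pivot position: 3

After partitioning with pivot 15, the array becomes [15, 12, 11, 15, 17]. The pivot is placed at index 3. All elements to the left of the pivot are <= 15, and all elements to the right are > 15.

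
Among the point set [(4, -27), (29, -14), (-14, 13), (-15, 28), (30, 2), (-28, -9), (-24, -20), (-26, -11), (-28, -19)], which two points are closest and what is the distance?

Computing all pairwise distances among 9 points:

d((4, -27), (29, -14)) = 28.178
d((4, -27), (-14, 13)) = 43.8634
d((4, -27), (-15, 28)) = 58.1893
d((4, -27), (30, 2)) = 38.9487
d((4, -27), (-28, -9)) = 36.7151
d((4, -27), (-24, -20)) = 28.8617
d((4, -27), (-26, -11)) = 34.0
d((4, -27), (-28, -19)) = 32.9848
d((29, -14), (-14, 13)) = 50.774
d((29, -14), (-15, 28)) = 60.8276
d((29, -14), (30, 2)) = 16.0312
d((29, -14), (-28, -9)) = 57.2189
d((29, -14), (-24, -20)) = 53.3385
d((29, -14), (-26, -11)) = 55.0818
d((29, -14), (-28, -19)) = 57.2189
d((-14, 13), (-15, 28)) = 15.0333
d((-14, 13), (30, 2)) = 45.3542
d((-14, 13), (-28, -9)) = 26.0768
d((-14, 13), (-24, -20)) = 34.4819
d((-14, 13), (-26, -11)) = 26.8328
d((-14, 13), (-28, -19)) = 34.9285
d((-15, 28), (30, 2)) = 51.9711
d((-15, 28), (-28, -9)) = 39.2173
d((-15, 28), (-24, -20)) = 48.8365
d((-15, 28), (-26, -11)) = 40.5216
d((-15, 28), (-28, -19)) = 48.7647
d((30, 2), (-28, -9)) = 59.0339
d((30, 2), (-24, -20)) = 58.3095
d((30, 2), (-26, -11)) = 57.4891
d((30, 2), (-28, -19)) = 61.6847
d((-28, -9), (-24, -20)) = 11.7047
d((-28, -9), (-26, -11)) = 2.8284 <-- minimum
d((-28, -9), (-28, -19)) = 10.0
d((-24, -20), (-26, -11)) = 9.2195
d((-24, -20), (-28, -19)) = 4.1231
d((-26, -11), (-28, -19)) = 8.2462

Closest pair: (-28, -9) and (-26, -11) with distance 2.8284

The closest pair is (-28, -9) and (-26, -11) with Euclidean distance 2.8284. For 9 points, brute-force pairwise comparison is shown above. For large n, the divide-and-conquer algorithm (sort by x, recurse on halves, check the dividing strip) achieves O(n log n).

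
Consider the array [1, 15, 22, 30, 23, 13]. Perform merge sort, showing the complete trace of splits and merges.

Merge sort trace:

Split: [1, 15, 22, 30, 23, 13] -> [1, 15, 22] and [30, 23, 13]
  Split: [1, 15, 22] -> [1] and [15, 22]
    Split: [15, 22] -> [15] and [22]
    Merge: [15] + [22] -> [15, 22]
  Merge: [1] + [15, 22] -> [1, 15, 22]
  Split: [30, 23, 13] -> [30] and [23, 13]
    Split: [23, 13] -> [23] and [13]
    Merge: [23] + [13] -> [13, 23]
  Merge: [30] + [13, 23] -> [13, 23, 30]
Merge: [1, 15, 22] + [13, 23, 30] -> [1, 13, 15, 22, 23, 30]

Final sorted array: [1, 13, 15, 22, 23, 30]

The merge sort proceeds by recursively splitting the array and merging sorted halves.
After all merges, the sorted array is [1, 13, 15, 22, 23, 30].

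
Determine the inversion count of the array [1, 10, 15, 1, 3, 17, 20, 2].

Finding inversions in [1, 10, 15, 1, 3, 17, 20, 2]:

(1, 3): arr[1]=10 > arr[3]=1
(1, 4): arr[1]=10 > arr[4]=3
(1, 7): arr[1]=10 > arr[7]=2
(2, 3): arr[2]=15 > arr[3]=1
(2, 4): arr[2]=15 > arr[4]=3
(2, 7): arr[2]=15 > arr[7]=2
(4, 7): arr[4]=3 > arr[7]=2
(5, 7): arr[5]=17 > arr[7]=2
(6, 7): arr[6]=20 > arr[7]=2

Total inversions: 9

The array has 9 inversion(s): (1,3), (1,4), (1,7), (2,3), (2,4), (2,7), (4,7), (5,7), (6,7). Each pair (i,j) satisfies i < j and arr[i] > arr[j].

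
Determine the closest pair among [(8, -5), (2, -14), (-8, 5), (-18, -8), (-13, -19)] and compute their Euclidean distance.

Computing all pairwise distances among 5 points:

d((8, -5), (2, -14)) = 10.8167 <-- minimum
d((8, -5), (-8, 5)) = 18.868
d((8, -5), (-18, -8)) = 26.1725
d((8, -5), (-13, -19)) = 25.2389
d((2, -14), (-8, 5)) = 21.4709
d((2, -14), (-18, -8)) = 20.8806
d((2, -14), (-13, -19)) = 15.8114
d((-8, 5), (-18, -8)) = 16.4012
d((-8, 5), (-13, -19)) = 24.5153
d((-18, -8), (-13, -19)) = 12.083

Closest pair: (8, -5) and (2, -14) with distance 10.8167

The closest pair is (8, -5) and (2, -14) with Euclidean distance 10.8167. For 5 points, brute-force pairwise comparison is shown above. For large n, the divide-and-conquer algorithm (sort by x, recurse on halves, check the dividing strip) achieves O(n log n).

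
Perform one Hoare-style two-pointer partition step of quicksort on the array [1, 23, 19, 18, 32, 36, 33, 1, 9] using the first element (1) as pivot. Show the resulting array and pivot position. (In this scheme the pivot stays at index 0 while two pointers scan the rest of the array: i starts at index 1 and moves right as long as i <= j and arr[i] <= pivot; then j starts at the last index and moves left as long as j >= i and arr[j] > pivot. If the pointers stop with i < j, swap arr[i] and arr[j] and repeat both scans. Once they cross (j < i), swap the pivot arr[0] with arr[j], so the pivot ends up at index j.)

Hoare-style two-pointer partition with pivot = 1:

Initial array: [1, 23, 19, 18, 32, 36, 33, 1, 9]

Pointers start at i = 1, j = 8.
i stops at index 1 (arr[1]=23 > 1), j stops at index 7 (arr[7]=1 <= 1): swap arr[1] and arr[7], array becomes [1, 1, 19, 18, 32, 36, 33, 23, 9]
i ends at 2, j ends at 1: the pointers have crossed (j < i), so scanning stops.

Swap pivot arr[0] with arr[1] to place pivot at position 1: [1, 1, 19, 18, 32, 36, 33, 23, 9]
Pivot position: 1

After partitioning with pivot 1, the array becomes [1, 1, 19, 18, 32, 36, 33, 23, 9]. The pivot is placed at index 1. All elements to the left of the pivot are <= 1, and all elements to the right are > 1.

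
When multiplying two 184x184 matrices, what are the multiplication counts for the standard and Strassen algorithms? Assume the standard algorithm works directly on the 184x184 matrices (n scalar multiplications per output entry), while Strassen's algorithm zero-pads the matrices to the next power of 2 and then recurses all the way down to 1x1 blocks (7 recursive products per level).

Matrix multiplication for 184x184 matrices:

Strassen's algorithm requires power-of-2 dimensions. Pad 184x184 to 256x256 (next power of 2).

Standard algorithm: 184^3 = 6229504 multiplications
Strassen's algorithm: 7^(log2(256)) = 7^8 = 5764801 multiplications
Savings: 6229504 - 5764801 = 464703 multiplications

Standard: 6229504 multiplications (184^3). Strassen: 5764801 multiplications (7^8, after padding to 256x256). Strassen reduces 8 recursive multiplications to 7 at each level.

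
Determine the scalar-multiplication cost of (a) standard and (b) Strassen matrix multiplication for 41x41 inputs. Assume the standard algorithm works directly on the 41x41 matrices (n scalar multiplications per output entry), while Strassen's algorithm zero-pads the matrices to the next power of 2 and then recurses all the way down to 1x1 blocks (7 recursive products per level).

Matrix multiplication for 41x41 matrices:

Strassen's algorithm requires power-of-2 dimensions. Pad 41x41 to 64x64 (next power of 2).

Standard algorithm: 41^3 = 68921 multiplications
Strassen's algorithm: 7^(log2(64)) = 7^6 = 117649 multiplications
Difference: 68921 - 117649 = -48728 (Strassen uses MORE here due to padding overhead — for small or just-over-power-of-2 n, padding can outweigh the per-level savings)

Standard: 68921 multiplications (41^3). Strassen: 117649 multiplications (7^6, after padding to 64x64). Strassen reduces 8 recursive multiplications to 7 at each level.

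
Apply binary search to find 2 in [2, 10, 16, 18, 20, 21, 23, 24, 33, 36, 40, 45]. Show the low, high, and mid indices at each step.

Binary search for 2 in [2, 10, 16, 18, 20, 21, 23, 24, 33, 36, 40, 45]:

lo=0, hi=11, mid=5, arr[mid]=21 -> 21 > 2, search left half
lo=0, hi=4, mid=2, arr[mid]=16 -> 16 > 2, search left half
lo=0, hi=1, mid=0, arr[mid]=2 -> Found target at index 0!

Binary search finds 2 at index 0 after 3 comparisons. The search repeatedly halves the search space by comparing with the middle element.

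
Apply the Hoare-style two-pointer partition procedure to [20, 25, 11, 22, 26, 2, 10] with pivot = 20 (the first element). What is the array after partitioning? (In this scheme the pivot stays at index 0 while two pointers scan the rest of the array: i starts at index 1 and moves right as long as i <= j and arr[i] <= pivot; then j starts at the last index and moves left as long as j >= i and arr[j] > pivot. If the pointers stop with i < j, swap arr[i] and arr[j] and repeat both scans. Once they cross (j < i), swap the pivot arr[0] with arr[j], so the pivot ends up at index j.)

Hoare-style two-pointer partition with pivot = 20:

Initial array: [20, 25, 11, 22, 26, 2, 10]

Pointers start at i = 1, j = 6.
i stops at index 1 (arr[1]=25 > 20), j stops at index 6 (arr[6]=10 <= 20): swap arr[1] and arr[6], array becomes [20, 10, 11, 22, 26, 2, 25]
i stops at index 3 (arr[3]=22 > 20), j stops at index 5 (arr[5]=2 <= 20): swap arr[3] and arr[5], array becomes [20, 10, 11, 2, 26, 22, 25]
i ends at 4, j ends at 3: the pointers have crossed (j < i), so scanning stops.

Swap pivot arr[0] with arr[3] to place pivot at position 3: [2, 10, 11, 20, 26, 22, 25]
Pivot position: 3

After partitioning with pivot 20, the array becomes [2, 10, 11, 20, 26, 22, 25]. The pivot is placed at index 3. All elements to the left of the pivot are <= 20, and all elements to the right are > 20.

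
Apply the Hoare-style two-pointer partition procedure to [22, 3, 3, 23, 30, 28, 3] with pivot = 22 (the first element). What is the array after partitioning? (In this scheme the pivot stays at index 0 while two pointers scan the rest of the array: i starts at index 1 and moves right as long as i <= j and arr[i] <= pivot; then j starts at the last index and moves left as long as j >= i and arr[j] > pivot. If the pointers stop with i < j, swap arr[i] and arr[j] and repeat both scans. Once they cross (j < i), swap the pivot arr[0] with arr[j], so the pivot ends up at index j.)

Hoare-style two-pointer partition with pivot = 22:

Initial array: [22, 3, 3, 23, 30, 28, 3]

Pointers start at i = 1, j = 6.
i stops at index 3 (arr[3]=23 > 22), j stops at index 6 (arr[6]=3 <= 22): swap arr[3] and arr[6], array becomes [22, 3, 3, 3, 30, 28, 23]
i ends at 4, j ends at 3: the pointers have crossed (j < i), so scanning stops.

Swap pivot arr[0] with arr[3] to place pivot at position 3: [3, 3, 3, 22, 30, 28, 23]
Pivot position: 3

After partitioning with pivot 22, the array becomes [3, 3, 3, 22, 30, 28, 23]. The pivot is placed at index 3. All elements to the left of the pivot are <= 22, and all elements to the right are > 22.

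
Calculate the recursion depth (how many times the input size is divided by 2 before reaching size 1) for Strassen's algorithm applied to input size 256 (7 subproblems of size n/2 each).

For divide and conquer with division factor 2:

Problem sizes at each level:
Level 0: 256
Level 1: 128
Level 2: 64
Level 3: 32
Level 4: 16
Level 5: 8
Level 6: 4
Level 7: 2
Level 8: 1

The root is level 0 and the size-1 base case is level 8 (the tree spans levels 0 through 8, i.e. 9 levels counting the root), so the depth is the number of divisions: log_2(256) = 8

The recursion tree depth is log_2(256) = 8. At each level, the problem size is divided by 2, so it takes 8 divisions to reduce to a base case of size 1. The algorithm makes 7 recursive calls at each level.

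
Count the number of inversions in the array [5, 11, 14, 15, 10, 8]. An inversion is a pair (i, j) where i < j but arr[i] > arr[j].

Finding inversions in [5, 11, 14, 15, 10, 8]:

(1, 4): arr[1]=11 > arr[4]=10
(1, 5): arr[1]=11 > arr[5]=8
(2, 4): arr[2]=14 > arr[4]=10
(2, 5): arr[2]=14 > arr[5]=8
(3, 4): arr[3]=15 > arr[4]=10
(3, 5): arr[3]=15 > arr[5]=8
(4, 5): arr[4]=10 > arr[5]=8

Total inversions: 7

The array has 7 inversion(s): (1,4), (1,5), (2,4), (2,5), (3,4), (3,5), (4,5). Each pair (i,j) satisfies i < j and arr[i] > arr[j].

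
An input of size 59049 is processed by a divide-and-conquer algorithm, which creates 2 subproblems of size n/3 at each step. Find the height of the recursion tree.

For divide and conquer with division factor 3:

Problem sizes at each level:
Level 0: 59049
Level 1: 19683
Level 2: 6561
Level 3: 2187
Level 4: 729
Level 5: 243
Level 6: 81
Level 7: 27
Level 8: 9
Level 9: 3
Level 10: 1

The root is level 0 and the size-1 base case is level 10 (the tree spans levels 0 through 10, i.e. 11 levels counting the root), so the depth is the number of divisions: log_3(59049) = 10

The recursion tree depth is log_3(59049) = 10. At each level, the problem size is divided by 3, so it takes 10 divisions to reduce to a base case of size 1. The algorithm makes 2 recursive calls at each level.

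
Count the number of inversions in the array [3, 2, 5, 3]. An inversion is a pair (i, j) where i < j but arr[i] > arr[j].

Finding inversions in [3, 2, 5, 3]:

(0, 1): arr[0]=3 > arr[1]=2
(2, 3): arr[2]=5 > arr[3]=3

Total inversions: 2

The array has 2 inversion(s): (0,1), (2,3). Each pair (i,j) satisfies i < j and arr[i] > arr[j].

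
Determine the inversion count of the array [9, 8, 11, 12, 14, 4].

Finding inversions in [9, 8, 11, 12, 14, 4]:

(0, 1): arr[0]=9 > arr[1]=8
(0, 5): arr[0]=9 > arr[5]=4
(1, 5): arr[1]=8 > arr[5]=4
(2, 5): arr[2]=11 > arr[5]=4
(3, 5): arr[3]=12 > arr[5]=4
(4, 5): arr[4]=14 > arr[5]=4

Total inversions: 6

The array has 6 inversion(s): (0,1), (0,5), (1,5), (2,5), (3,5), (4,5). Each pair (i,j) satisfies i < j and arr[i] > arr[j].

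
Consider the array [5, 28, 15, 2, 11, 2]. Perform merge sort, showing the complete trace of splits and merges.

Merge sort trace:

Split: [5, 28, 15, 2, 11, 2] -> [5, 28, 15] and [2, 11, 2]
  Split: [5, 28, 15] -> [5] and [28, 15]
    Split: [28, 15] -> [28] and [15]
    Merge: [28] + [15] -> [15, 28]
  Merge: [5] + [15, 28] -> [5, 15, 28]
  Split: [2, 11, 2] -> [2] and [11, 2]
    Split: [11, 2] -> [11] and [2]
    Merge: [11] + [2] -> [2, 11]
  Merge: [2] + [2, 11] -> [2, 2, 11]
Merge: [5, 15, 28] + [2, 2, 11] -> [2, 2, 5, 11, 15, 28]

Final sorted array: [2, 2, 5, 11, 15, 28]

The merge sort proceeds by recursively splitting the array and merging sorted halves.
After all merges, the sorted array is [2, 2, 5, 11, 15, 28].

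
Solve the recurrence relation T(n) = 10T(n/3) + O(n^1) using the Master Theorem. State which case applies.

Master Theorem for T(n) = 10T(n/3) + O(n^1):

a = 10, b = 3, c = 1
log_b(a) = log_3(10) = 2.0959

Case 1: c = 1 < log_3(10) = 2.0959
T(n) = O(n^(log_3 10))

For T(n) = 10T(n/3) + O(n^1): log_3(10) = 2.0959. This is Case 1 of the Master Theorem (c < log_b(a), work dominated by leaves), giving O(n^(log_3 10)).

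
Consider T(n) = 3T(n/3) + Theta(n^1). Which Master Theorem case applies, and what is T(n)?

Master Theorem for T(n) = 3T(n/3) + O(n^1):

a = 3, b = 3, c = 1
log_b(a) = log_3(3) = 1.0000

Case 2: c = 1 = log_3(3) = 1.0000
T(n) = O(n^1 log n) = O(n log n)

For T(n) = 3T(n/3) + O(n^1): log_3(3) = 1.0000. This is Case 2 of the Master Theorem (c = log_b(a), equal work at all levels), giving O(n log n).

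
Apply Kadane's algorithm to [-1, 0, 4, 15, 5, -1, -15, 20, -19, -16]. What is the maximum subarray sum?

Using Kadane's algorithm on [-1, 0, 4, 15, 5, -1, -15, 20, -19, -16]:

Scanning through the array:
Position 1 (value 0): max_ending_here = 0, max_so_far = 0
Position 2 (value 4): max_ending_here = 4, max_so_far = 4
Position 3 (value 15): max_ending_here = 19, max_so_far = 19
Position 4 (value 5): max_ending_here = 24, max_so_far = 24
Position 5 (value -1): max_ending_here = 23, max_so_far = 24
Position 6 (value -15): max_ending_here = 8, max_so_far = 24
Position 7 (value 20): max_ending_here = 28, max_so_far = 28
Position 8 (value -19): max_ending_here = 9, max_so_far = 28
Position 9 (value -16): max_ending_here = -7, max_so_far = 28

Maximum subarray: [0, 4, 15, 5, -1, -15, 20]
Maximum sum: 28

The maximum subarray is [0, 4, 15, 5, -1, -15, 20] with sum 28. This subarray runs from index 1 to index 7.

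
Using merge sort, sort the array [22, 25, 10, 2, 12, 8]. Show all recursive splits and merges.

Merge sort trace:

Split: [22, 25, 10, 2, 12, 8] -> [22, 25, 10] and [2, 12, 8]
  Split: [22, 25, 10] -> [22] and [25, 10]
    Split: [25, 10] -> [25] and [10]
    Merge: [25] + [10] -> [10, 25]
  Merge: [22] + [10, 25] -> [10, 22, 25]
  Split: [2, 12, 8] -> [2] and [12, 8]
    Split: [12, 8] -> [12] and [8]
    Merge: [12] + [8] -> [8, 12]
  Merge: [2] + [8, 12] -> [2, 8, 12]
Merge: [10, 22, 25] + [2, 8, 12] -> [2, 8, 10, 12, 22, 25]

Final sorted array: [2, 8, 10, 12, 22, 25]

The merge sort proceeds by recursively splitting the array and merging sorted halves.
After all merges, the sorted array is [2, 8, 10, 12, 22, 25].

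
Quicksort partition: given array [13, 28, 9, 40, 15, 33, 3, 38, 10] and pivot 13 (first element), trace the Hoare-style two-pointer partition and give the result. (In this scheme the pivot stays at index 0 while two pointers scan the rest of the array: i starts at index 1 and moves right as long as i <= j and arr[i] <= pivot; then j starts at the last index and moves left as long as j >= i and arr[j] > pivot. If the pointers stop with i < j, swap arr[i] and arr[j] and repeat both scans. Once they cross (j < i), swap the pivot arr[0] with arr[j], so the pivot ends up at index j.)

Hoare-style two-pointer partition with pivot = 13:

Initial array: [13, 28, 9, 40, 15, 33, 3, 38, 10]

Pointers start at i = 1, j = 8.
i stops at index 1 (arr[1]=28 > 13), j stops at index 8 (arr[8]=10 <= 13): swap arr[1] and arr[8], array becomes [13, 10, 9, 40, 15, 33, 3, 38, 28]
i stops at index 3 (arr[3]=40 > 13), j stops at index 6 (arr[6]=3 <= 13): swap arr[3] and arr[6], array becomes [13, 10, 9, 3, 15, 33, 40, 38, 28]
i ends at 4, j ends at 3: the pointers have crossed (j < i), so scanning stops.

Swap pivot arr[0] with arr[3] to place pivot at position 3: [3, 10, 9, 13, 15, 33, 40, 38, 28]
Pivot position: 3

After partitioning with pivot 13, the array becomes [3, 10, 9, 13, 15, 33, 40, 38, 28]. The pivot is placed at index 3. All elements to the left of the pivot are <= 13, and all elements to the right are > 13.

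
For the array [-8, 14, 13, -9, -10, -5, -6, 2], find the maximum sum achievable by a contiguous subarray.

Using Kadane's algorithm on [-8, 14, 13, -9, -10, -5, -6, 2]:

Scanning through the array:
Position 1 (value 14): max_ending_here = 14, max_so_far = 14
Position 2 (value 13): max_ending_here = 27, max_so_far = 27
Position 3 (value -9): max_ending_here = 18, max_so_far = 27
Position 4 (value -10): max_ending_here = 8, max_so_far = 27
Position 5 (value -5): max_ending_here = 3, max_so_far = 27
Position 6 (value -6): max_ending_here = -3, max_so_far = 27
Position 7 (value 2): max_ending_here = 2, max_so_far = 27

Maximum subarray: [14, 13]
Maximum sum: 27

The maximum subarray is [14, 13] with sum 27. This subarray runs from index 1 to index 2.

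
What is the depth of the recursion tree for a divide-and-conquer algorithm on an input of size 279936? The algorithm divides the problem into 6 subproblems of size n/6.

For divide and conquer with division factor 6:

Problem sizes at each level:
Level 0: 279936
Level 1: 46656
Level 2: 7776
Level 3: 1296
Level 4: 216
Level 5: 36
Level 6: 6
Level 7: 1

The root is level 0 and the size-1 base case is level 7 (the tree spans levels 0 through 7, i.e. 8 levels counting the root), so the depth is the number of divisions: log_6(279936) = 7

The recursion tree depth is log_6(279936) = 7. At each level, the problem size is divided by 6, so it takes 7 divisions to reduce to a base case of size 1. The algorithm makes 6 recursive calls at each level.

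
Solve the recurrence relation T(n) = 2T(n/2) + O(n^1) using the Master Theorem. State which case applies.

Master Theorem for T(n) = 2T(n/2) + O(n^1):

a = 2, b = 2, c = 1
log_b(a) = log_2(2) = 1.0000

Case 2: c = 1 = log_2(2) = 1.0000
T(n) = O(n^1 log n) = O(n log n)

For T(n) = 2T(n/2) + O(n^1): log_2(2) = 1.0000. This is Case 2 of the Master Theorem (c = log_b(a), equal work at all levels), giving O(n log n).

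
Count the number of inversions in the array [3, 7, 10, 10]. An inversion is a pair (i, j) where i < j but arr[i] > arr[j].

Finding inversions in [3, 7, 10, 10]:


Total inversions: 0

The array has 0 inversions. It is already sorted.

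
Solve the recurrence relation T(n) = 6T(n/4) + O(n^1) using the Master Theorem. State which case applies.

Master Theorem for T(n) = 6T(n/4) + O(n^1):

a = 6, b = 4, c = 1
log_b(a) = log_4(6) = 1.2925

Case 1: c = 1 < log_4(6) = 1.2925
T(n) = O(n^(log_4 6))

For T(n) = 6T(n/4) + O(n^1): log_4(6) = 1.2925. This is Case 1 of the Master Theorem (c < log_b(a), work dominated by leaves), giving O(n^(log_4 6)).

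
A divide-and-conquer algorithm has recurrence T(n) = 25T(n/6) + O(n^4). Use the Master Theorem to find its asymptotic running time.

Master Theorem for T(n) = 25T(n/6) + O(n^4):

a = 25, b = 6, c = 4
log_b(a) = log_6(25) = 1.7965

Case 3: c = 4 > log_6(25) = 1.7965
T(n) = O(n^4) = O(n^4)

For T(n) = 25T(n/6) + O(n^4): log_6(25) = 1.7965. This is Case 3 of the Master Theorem (c > log_b(a), work dominated by root), giving O(n^4).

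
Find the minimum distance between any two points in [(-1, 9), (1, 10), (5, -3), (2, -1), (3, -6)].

Computing all pairwise distances among 5 points:

d((-1, 9), (1, 10)) = 2.2361 <-- minimum
d((-1, 9), (5, -3)) = 13.4164
d((-1, 9), (2, -1)) = 10.4403
d((-1, 9), (3, -6)) = 15.5242
d((1, 10), (5, -3)) = 13.6015
d((1, 10), (2, -1)) = 11.0454
d((1, 10), (3, -6)) = 16.1245
d((5, -3), (2, -1)) = 3.6056
d((5, -3), (3, -6)) = 3.6056
d((2, -1), (3, -6)) = 5.099

Closest pair: (-1, 9) and (1, 10) with distance 2.2361

The closest pair is (-1, 9) and (1, 10) with Euclidean distance 2.2361. For 5 points, brute-force pairwise comparison is shown above. For large n, the divide-and-conquer algorithm (sort by x, recurse on halves, check the dividing strip) achieves O(n log n).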